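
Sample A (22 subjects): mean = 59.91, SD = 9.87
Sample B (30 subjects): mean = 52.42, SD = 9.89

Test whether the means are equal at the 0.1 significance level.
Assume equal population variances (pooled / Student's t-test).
Student's two-sample t-test (equal variances):
H₀: μ₁ = μ₂
H₁: μ₁ ≠ μ₂
df = n₁ + n₂ - 2 = 50
Pooled variance s_p² = [(n₁-1)s₁² + (n₂-1)s₂²] / (n₁ + n₂ - 2) = [(21)(9.87²) + (29)(9.89²)] / 50 = 97.6461
SE = √(s_p²(1/n₁ + 1/n₂)) = √(97.6461 × (1/22 + 1/30)) = 2.7737
t = (x̄₁ - x̄₂) / SE = (59.91 - 52.42) / 2.7737 = 7.49 / 2.7737 = 2.700
p-value = 0.0094

Since p-value < α = 0.1, we reject H₀.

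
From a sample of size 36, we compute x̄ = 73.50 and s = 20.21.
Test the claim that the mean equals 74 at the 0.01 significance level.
One-sample t-test:
H₀: μ = 74
H₁: μ ≠ 74
df = n - 1 = 35
t = (x̄ - μ₀) / (s/√n) = (73.50 - 74) / (20.21/√36) = -0.148
p-value = 0.8828

Since p-value > α = 0.01, we fail to reject H₀.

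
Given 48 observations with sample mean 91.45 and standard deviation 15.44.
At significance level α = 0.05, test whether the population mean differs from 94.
One-sample t-test:
H₀: μ = 94
H₁: μ ≠ 94
df = n - 1 = 47
t = (x̄ - μ₀) / (s/√n) = (91.45 - 94) / (15.44/√48) = -1.144
p-value = 0.2583

Since p-value > α = 0.05, we fail to reject H₀.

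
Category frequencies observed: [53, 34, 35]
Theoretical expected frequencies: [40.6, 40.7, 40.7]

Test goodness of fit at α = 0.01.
Chi-square goodness of fit test:
H₀: observed counts match expected distribution
H₁: observed counts differ from expected distribution
df = k - 1 = 2
χ² = Σ(O - E)²/E
   = (53 - 40.6)²/40.6 + (34 - 40.7)²/40.7 + (35 - 40.7)²/40.7
   = 3.787 + 1.103 + 0.798
   = 5.69
p-value = 0.0582

Since p-value > α = 0.01, we fail to reject H₀.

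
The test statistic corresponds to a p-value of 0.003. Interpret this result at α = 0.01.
Since p = 0.003 < α = 0.01, reject H₀.
There is sufficient evidence to reject the null hypothesis; the result is statistically significant at the 0.01 level.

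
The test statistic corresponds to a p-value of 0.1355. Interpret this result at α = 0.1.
Since p = 0.1355 > α = 0.1, fail to reject H₀.
There is insufficient evidence to reject the null hypothesis; the result is not statistically significant at the 0.1 level.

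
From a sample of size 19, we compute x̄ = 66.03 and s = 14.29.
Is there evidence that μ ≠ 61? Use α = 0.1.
One-sample t-test:
H₀: μ = 61
H₁: μ ≠ 61
df = n - 1 = 18
t = (x̄ - μ₀) / (s/√n) = (66.03 - 61) / (14.29/√19) = 1.534
p-value = 0.1423

Since p-value > α = 0.1, we fail to reject H₀.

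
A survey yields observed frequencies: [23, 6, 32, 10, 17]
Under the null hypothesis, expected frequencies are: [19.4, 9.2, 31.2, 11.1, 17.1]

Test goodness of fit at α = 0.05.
Chi-square goodness of fit test:
H₀: observed counts match expected distribution
H₁: observed counts differ from expected distribution
df = k - 1 = 4
χ² = Σ(O - E)²/E
   = (23 - 19.4)²/19.4 + (6 - 9.2)²/9.2 + (32 - 31.2)²/31.2 + (10 - 11.1)²/11.1 + (17 - 17.1)²/17.1
   = 0.668 + 1.113 + 0.021 + 0.109 + 0.001
   = 1.91
p-value = 0.7521

Since p-value > α = 0.05, we fail to reject H₀.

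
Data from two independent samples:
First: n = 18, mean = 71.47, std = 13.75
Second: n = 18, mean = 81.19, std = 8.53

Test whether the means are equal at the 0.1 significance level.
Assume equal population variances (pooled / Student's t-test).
Student's two-sample t-test (equal variances):
H₀: μ₁ = μ₂
H₁: μ₁ ≠ μ₂
df = n₁ + n₂ - 2 = 34
Pooled variance s_p² = [(n₁-1)s₁² + (n₂-1)s₂²] / (n₁ + n₂ - 2) = [(17)(13.75²) + (17)(8.53²)] / 34 = 130.9117
SE = √(s_p²(1/n₁ + 1/n₂)) = √(130.9117 × (1/18 + 1/18)) = 3.8139
t = (x̄₁ - x̄₂) / SE = (71.47 - 81.19) / 3.8139 = -9.72 / 3.8139 = -2.549
p-value = 0.0155

Since p-value < α = 0.1, we reject H₀.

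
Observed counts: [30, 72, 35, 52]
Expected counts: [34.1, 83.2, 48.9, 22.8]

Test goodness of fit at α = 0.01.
Chi-square goodness of fit test:
H₀: observed counts match expected distribution
H₁: observed counts differ from expected distribution
df = k - 1 = 3
χ² = Σ(O - E)²/E
   = (30 - 34.1)²/34.1 + (72 - 83.2)²/83.2 + (35 - 48.9)²/48.9 + (52 - 22.8)²/22.8
   = 0.493 + 1.508 + 3.951 + 37.396
   = 43.35
p-value < 0.0001

Since p-value < α = 0.01, we reject H₀.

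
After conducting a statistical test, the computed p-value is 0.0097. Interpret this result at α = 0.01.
Since p = 0.0097 < α = 0.01, reject H₀.
There is sufficient evidence to reject the null hypothesis; the result is statistically significant at the 0.01 level.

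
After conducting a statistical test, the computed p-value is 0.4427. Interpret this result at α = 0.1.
Since p = 0.4427 > α = 0.1, fail to reject H₀.
There is insufficient evidence to reject the null hypothesis; the result is not statistically significant at the 0.1 level.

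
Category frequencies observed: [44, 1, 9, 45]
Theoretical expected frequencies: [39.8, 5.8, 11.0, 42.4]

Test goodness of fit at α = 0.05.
Chi-square goodness of fit test:
H₀: observed counts match expected distribution
H₁: observed counts differ from expected distribution
df = k - 1 = 3
χ² = Σ(O - E)²/E
   = (44 - 39.8)²/39.8 + (1 - 5.8)²/5.8 + (9 - 11.0)²/11.0 + (45 - 42.4)²/42.4
   = 0.443 + 3.972 + 0.364 + 0.159
   = 4.94
p-value = 0.1763

Since p-value > α = 0.05, we fail to reject H₀.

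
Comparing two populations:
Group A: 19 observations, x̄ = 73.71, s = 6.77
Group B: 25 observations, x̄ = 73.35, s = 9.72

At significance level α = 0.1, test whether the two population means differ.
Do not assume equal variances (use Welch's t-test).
Welch's two-sample t-test:
H₀: μ₁ = μ₂
H₁: μ₁ ≠ μ₂
s₁²/n₁ = 6.77²/19 = 2.4123,  s₂²/n₂ = 9.72²/25 = 3.7791
SE = √(s₁²/n₁ + s₂²/n₂) = √(2.4123 + 3.7791) = 2.4883
df (Welch-Satterthwaite) = (s₁²/n₁ + s₂²/n₂)² / [(s₁²/n₁)²/(n₁-1) + (s₂²/n₂)²/(n₂-1)] ≈ 41.74
t = (x̄₁ - x̄₂) / SE = (73.71 - 73.35) / 2.4883 = 0.36 / 2.4883 = 0.145
p-value = 0.8857

Since p-value > α = 0.1, we fail to reject H₀.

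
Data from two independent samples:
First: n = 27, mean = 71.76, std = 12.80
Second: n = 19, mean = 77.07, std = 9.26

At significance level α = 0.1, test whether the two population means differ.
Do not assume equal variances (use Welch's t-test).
Welch's two-sample t-test:
H₀: μ₁ = μ₂
H₁: μ₁ ≠ μ₂
s₁²/n₁ = 12.80²/27 = 6.0681,  s₂²/n₂ = 9.26²/19 = 4.5130
SE = √(s₁²/n₁ + s₂²/n₂) = √(6.0681 + 4.5130) = 3.2529
df (Welch-Satterthwaite) = (s₁²/n₁ + s₂²/n₂)² / [(s₁²/n₁)²/(n₁-1) + (s₂²/n₂)²/(n₂-1)] ≈ 43.94
t = (x̄₁ - x̄₂) / SE = (71.76 - 77.07) / 3.2529 = -5.31 / 3.2529 = -1.632
p-value = 0.1097

Since p-value > α = 0.1, we fail to reject H₀.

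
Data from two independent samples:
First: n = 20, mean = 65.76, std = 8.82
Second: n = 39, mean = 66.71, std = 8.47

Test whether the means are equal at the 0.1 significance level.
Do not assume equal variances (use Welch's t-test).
Welch's two-sample t-test:
H₀: μ₁ = μ₂
H₁: μ₁ ≠ μ₂
s₁²/n₁ = 8.82²/20 = 3.8896,  s₂²/n₂ = 8.47²/39 = 1.8395
SE = √(s₁²/n₁ + s₂²/n₂) = √(3.8896 + 1.8395) = 2.3936
df (Welch-Satterthwaite) = (s₁²/n₁ + s₂²/n₂)² / [(s₁²/n₁)²/(n₁-1) + (s₂²/n₂)²/(n₂-1)] ≈ 37.07
t = (x̄₁ - x̄₂) / SE = (65.76 - 66.71) / 2.3936 = -0.95 / 2.3936 = -0.397
p-value = 0.6937

Since p-value > α = 0.1, we fail to reject H₀.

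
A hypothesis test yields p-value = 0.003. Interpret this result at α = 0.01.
Since p = 0.003 < α = 0.01, reject H₀.
There is sufficient evidence to reject the null hypothesis; the result is statistically significant at the 0.01 level.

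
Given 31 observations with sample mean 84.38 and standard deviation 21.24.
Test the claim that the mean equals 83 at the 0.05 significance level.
One-sample t-test:
H₀: μ = 83
H₁: μ ≠ 83
df = n - 1 = 30
t = (x̄ - μ₀) / (s/√n) = (84.38 - 83) / (21.24/√31) = 0.362
p-value = 0.7201

Since p-value > α = 0.05, we fail to reject H₀.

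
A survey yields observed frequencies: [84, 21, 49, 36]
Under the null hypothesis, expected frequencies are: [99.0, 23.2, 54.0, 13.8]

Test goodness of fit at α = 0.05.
Chi-square goodness of fit test:
H₀: observed counts match expected distribution
H₁: observed counts differ from expected distribution
df = k - 1 = 3
χ² = Σ(O - E)²/E
   = (84 - 99.0)²/99.0 + (21 - 23.2)²/23.2 + (49 - 54.0)²/54.0 + (36 - 13.8)²/13.8
   = 2.273 + 0.209 + 0.463 + 35.713
   = 38.66
p-value < 0.0001

Since p-value < α = 0.05, we reject H₀.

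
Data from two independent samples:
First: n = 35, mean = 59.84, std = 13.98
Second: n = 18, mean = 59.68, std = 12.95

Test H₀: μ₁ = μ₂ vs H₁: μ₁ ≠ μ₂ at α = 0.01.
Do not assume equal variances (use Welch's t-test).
Welch's two-sample t-test:
H₀: μ₁ = μ₂
H₁: μ₁ ≠ μ₂
s₁²/n₁ = 13.98²/35 = 5.5840,  s₂²/n₂ = 12.95²/18 = 9.3168
SE = √(s₁²/n₁ + s₂²/n₂) = √(5.5840 + 9.3168) = 3.8602
df (Welch-Satterthwaite) = (s₁²/n₁ + s₂²/n₂)² / [(s₁²/n₁)²/(n₁-1) + (s₂²/n₂)²/(n₂-1)] ≈ 36.86
t = (x̄₁ - x̄₂) / SE = (59.84 - 59.68) / 3.8602 = 0.16 / 3.8602 = 0.041
p-value = 0.9672

Since p-value > α = 0.01, we fail to reject H₀.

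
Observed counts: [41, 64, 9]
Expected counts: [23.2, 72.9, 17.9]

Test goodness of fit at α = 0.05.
Chi-square goodness of fit test:
H₀: observed counts match expected distribution
H₁: observed counts differ from expected distribution
df = k - 1 = 2
χ² = Σ(O - E)²/E
   = (41 - 23.2)²/23.2 + (64 - 72.9)²/72.9 + (9 - 17.9)²/17.9
   = 13.657 + 1.087 + 4.425
   = 19.17
p-value = 0.0001

Since p-value < α = 0.05, we reject H₀.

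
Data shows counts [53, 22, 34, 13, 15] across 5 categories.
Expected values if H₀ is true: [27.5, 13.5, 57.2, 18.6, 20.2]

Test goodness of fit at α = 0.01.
Chi-square goodness of fit test:
H₀: observed counts match expected distribution
H₁: observed counts differ from expected distribution
df = k - 1 = 4
χ² = Σ(O - E)²/E
   = (53 - 27.5)²/27.5 + (22 - 13.5)²/13.5 + (34 - 57.2)²/57.2 + (13 - 18.6)²/18.6 + (15 - 20.2)²/20.2
   = 23.645 + 5.352 + 9.410 + 1.686 + 1.339
   = 41.43
p-value < 0.0001

Since p-value < α = 0.01, we reject H₀.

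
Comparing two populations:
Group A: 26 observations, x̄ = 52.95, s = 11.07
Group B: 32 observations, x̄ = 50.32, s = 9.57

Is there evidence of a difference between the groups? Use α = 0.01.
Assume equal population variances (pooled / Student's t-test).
Student's two-sample t-test (equal variances):
H₀: μ₁ = μ₂
H₁: μ₁ ≠ μ₂
df = n₁ + n₂ - 2 = 56
Pooled variance s_p² = [(n₁-1)s₁² + (n₂-1)s₂²] / (n₁ + n₂ - 2) = [(25)(11.07²) + (31)(9.57²)] / 56 = 105.4063
SE = √(s_p²(1/n₁ + 1/n₂)) = √(105.4063 × (1/26 + 1/32)) = 2.7107
t = (x̄₁ - x̄₂) / SE = (52.95 - 50.32) / 2.7107 = 2.63 / 2.7107 = 0.970
p-value = 0.3361

Since p-value > α = 0.01, we fail to reject H₀.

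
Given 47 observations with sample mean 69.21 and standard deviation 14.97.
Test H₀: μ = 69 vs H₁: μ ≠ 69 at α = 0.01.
One-sample t-test:
H₀: μ = 69
H₁: μ ≠ 69
df = n - 1 = 46
t = (x̄ - μ₀) / (s/√n) = (69.21 - 69) / (14.97/√47) = 0.096
p-value = 0.9238

Since p-value > α = 0.01, we fail to reject H₀.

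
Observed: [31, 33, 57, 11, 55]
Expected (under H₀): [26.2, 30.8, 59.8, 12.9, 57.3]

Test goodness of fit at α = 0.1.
Chi-square goodness of fit test:
H₀: observed counts match expected distribution
H₁: observed counts differ from expected distribution
df = k - 1 = 4
χ² = Σ(O - E)²/E
   = (31 - 26.2)²/26.2 + (33 - 30.8)²/30.8 + (57 - 59.8)²/59.8 + (11 - 12.9)²/12.9 + (55 - 57.3)²/57.3
   = 0.879 + 0.157 + 0.131 + 0.280 + 0.092
   = 1.54
p-value = 0.8196

Since p-value > α = 0.1, we fail to reject H₀.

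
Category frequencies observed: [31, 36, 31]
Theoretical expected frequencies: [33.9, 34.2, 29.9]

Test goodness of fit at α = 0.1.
Chi-square goodness of fit test:
H₀: observed counts match expected distribution
H₁: observed counts differ from expected distribution
df = k - 1 = 2
χ² = Σ(O - E)²/E
   = (31 - 33.9)²/33.9 + (36 - 34.2)²/34.2 + (31 - 29.9)²/29.9
   = 0.248 + 0.095 + 0.040
   = 0.38
p-value = 0.8256

Since p-value > α = 0.1, we fail to reject H₀.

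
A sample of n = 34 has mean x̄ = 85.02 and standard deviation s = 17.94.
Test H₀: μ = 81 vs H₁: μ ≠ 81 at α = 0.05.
One-sample t-test:
H₀: μ = 81
H₁: μ ≠ 81
df = n - 1 = 33
t = (x̄ - μ₀) / (s/√n) = (85.02 - 81) / (17.94/√34) = 1.307
p-value = 0.2004

Since p-value > α = 0.05, we fail to reject H₀.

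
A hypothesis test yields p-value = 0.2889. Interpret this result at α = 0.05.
Since p = 0.2889 > α = 0.05, fail to reject H₀.
There is insufficient evidence to reject the null hypothesis; the result is not statistically significant at the 0.05 level.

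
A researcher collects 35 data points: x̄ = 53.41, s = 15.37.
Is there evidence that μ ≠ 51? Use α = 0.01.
One-sample t-test:
H₀: μ = 51
H₁: μ ≠ 51
df = n - 1 = 34
t = (x̄ - μ₀) / (s/√n) = (53.41 - 51) / (15.37/√35) = 0.928
p-value = 0.3601

Since p-value > α = 0.01, we fail to reject H₀.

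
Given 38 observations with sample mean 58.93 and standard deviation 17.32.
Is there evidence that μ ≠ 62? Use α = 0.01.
One-sample t-test:
H₀: μ = 62
H₁: μ ≠ 62
df = n - 1 = 37
t = (x̄ - μ₀) / (s/√n) = (58.93 - 62) / (17.32/√38) = -1.093
p-value = 0.2816

Since p-value > α = 0.01, we fail to reject H₀.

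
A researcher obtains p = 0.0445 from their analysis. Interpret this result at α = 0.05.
Since p = 0.0445 < α = 0.05, reject H₀.
There is sufficient evidence to reject the null hypothesis; the result is statistically significant at the 0.05 level.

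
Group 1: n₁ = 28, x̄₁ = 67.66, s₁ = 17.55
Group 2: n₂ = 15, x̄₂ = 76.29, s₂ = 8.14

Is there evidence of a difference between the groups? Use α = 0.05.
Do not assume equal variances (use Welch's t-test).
Welch's two-sample t-test:
H₀: μ₁ = μ₂
H₁: μ₁ ≠ μ₂
s₁²/n₁ = 17.55²/28 = 11.0001,  s₂²/n₂ = 8.14²/15 = 4.4173
SE = √(s₁²/n₁ + s₂²/n₂) = √(11.0001 + 4.4173) = 3.9265
df (Welch-Satterthwaite) = (s₁²/n₁ + s₂²/n₂)² / [(s₁²/n₁)²/(n₁-1) + (s₂²/n₂)²/(n₂-1)] ≈ 40.46
t = (x̄₁ - x̄₂) / SE = (67.66 - 76.29) / 3.9265 = -8.63 / 3.9265 = -2.198
p-value = 0.0337

Since p-value < α = 0.05, we reject H₀.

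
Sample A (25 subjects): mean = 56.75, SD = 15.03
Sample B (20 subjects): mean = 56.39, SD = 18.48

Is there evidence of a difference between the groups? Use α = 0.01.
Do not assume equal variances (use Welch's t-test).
Welch's two-sample t-test:
H₀: μ₁ = μ₂
H₁: μ₁ ≠ μ₂
s₁²/n₁ = 15.03²/25 = 9.0360,  s₂²/n₂ = 18.48²/20 = 17.0755
SE = √(s₁²/n₁ + s₂²/n₂) = √(9.0360 + 17.0755) = 5.1099
df (Welch-Satterthwaite) = (s₁²/n₁ + s₂²/n₂)² / [(s₁²/n₁)²/(n₁-1) + (s₂²/n₂)²/(n₂-1)] ≈ 36.37
t = (x̄₁ - x̄₂) / SE = (56.75 - 56.39) / 5.1099 = 0.36 / 5.1099 = 0.070
p-value = 0.9442

Since p-value > α = 0.01, we fail to reject H₀.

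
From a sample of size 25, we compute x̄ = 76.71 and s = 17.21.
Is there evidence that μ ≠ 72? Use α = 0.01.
One-sample t-test:
H₀: μ = 72
H₁: μ ≠ 72
df = n - 1 = 24
t = (x̄ - μ₀) / (s/√n) = (76.71 - 72) / (17.21/√25) = 1.368
p-value = 0.1839

Since p-value > α = 0.01, we fail to reject H₀.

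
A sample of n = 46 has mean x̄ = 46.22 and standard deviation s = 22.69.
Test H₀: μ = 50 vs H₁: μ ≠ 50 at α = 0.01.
One-sample t-test:
H₀: μ = 50
H₁: μ ≠ 50
df = n - 1 = 45
t = (x̄ - μ₀) / (s/√n) = (46.22 - 50) / (22.69/√46) = -1.130
p-value = 0.2645

Since p-value > α = 0.01, we fail to reject H₀.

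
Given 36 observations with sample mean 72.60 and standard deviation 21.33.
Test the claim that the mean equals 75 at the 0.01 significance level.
One-sample t-test:
H₀: μ = 75
H₁: μ ≠ 75
df = n - 1 = 35
t = (x̄ - μ₀) / (s/√n) = (72.60 - 75) / (21.33/√36) = -0.675
p-value = 0.5040

Since p-value > α = 0.01, we fail to reject H₀.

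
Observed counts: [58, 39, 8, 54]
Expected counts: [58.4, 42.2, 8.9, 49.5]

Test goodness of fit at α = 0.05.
Chi-square goodness of fit test:
H₀: observed counts match expected distribution
H₁: observed counts differ from expected distribution
df = k - 1 = 3
χ² = Σ(O - E)²/E
   = (58 - 58.4)²/58.4 + (39 - 42.2)²/42.2 + (8 - 8.9)²/8.9 + (54 - 49.5)²/49.5
   = 0.003 + 0.243 + 0.091 + 0.409
   = 0.75
p-value = 0.8625

Since p-value > α = 0.05, we fail to reject H₀.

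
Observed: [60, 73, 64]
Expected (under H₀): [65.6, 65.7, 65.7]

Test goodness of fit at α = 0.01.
Chi-square goodness of fit test:
H₀: observed counts match expected distribution
H₁: observed counts differ from expected distribution
df = k - 1 = 2
χ² = Σ(O - E)²/E
   = (60 - 65.6)²/65.6 + (73 - 65.7)²/65.7 + (64 - 65.7)²/65.7
   = 0.478 + 0.811 + 0.044
   = 1.33
p-value = 0.5135

Since p-value > α = 0.01, we fail to reject H₀.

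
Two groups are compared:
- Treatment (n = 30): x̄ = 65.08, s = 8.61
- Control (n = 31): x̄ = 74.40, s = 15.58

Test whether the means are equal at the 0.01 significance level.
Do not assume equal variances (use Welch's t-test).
Welch's two-sample t-test:
H₀: μ₁ = μ₂
H₁: μ₁ ≠ μ₂
s₁²/n₁ = 8.61²/30 = 2.4711,  s₂²/n₂ = 15.58²/31 = 7.8302
SE = √(s₁²/n₁ + s₂²/n₂) = √(2.4711 + 7.8302) = 3.2096
df (Welch-Satterthwaite) = (s₁²/n₁ + s₂²/n₂)² / [(s₁²/n₁)²/(n₁-1) + (s₂²/n₂)²/(n₂-1)] ≈ 47.07
t = (x̄₁ - x̄₂) / SE = (65.08 - 74.40) / 3.2096 = -9.32 / 3.2096 = -2.904
p-value = 0.0056

Since p-value < α = 0.01, we reject H₀.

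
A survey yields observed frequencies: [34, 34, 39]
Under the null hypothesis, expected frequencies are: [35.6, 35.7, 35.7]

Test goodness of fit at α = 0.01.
Chi-square goodness of fit test:
H₀: observed counts match expected distribution
H₁: observed counts differ from expected distribution
df = k - 1 = 2
χ² = Σ(O - E)²/E
   = (34 - 35.6)²/35.6 + (34 - 35.7)²/35.7 + (39 - 35.7)²/35.7
   = 0.072 + 0.081 + 0.305
   = 0.46
p-value = 0.7954

Since p-value > α = 0.01, we fail to reject H₀.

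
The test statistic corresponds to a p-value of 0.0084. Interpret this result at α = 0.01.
Since p = 0.0084 < α = 0.01, reject H₀.
There is sufficient evidence to reject the null hypothesis; the result is statistically significant at the 0.01 level.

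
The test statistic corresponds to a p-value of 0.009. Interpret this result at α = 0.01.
Since p = 0.009 < α = 0.01, reject H₀.
There is sufficient evidence to reject the null hypothesis; the result is statistically significant at the 0.01 level.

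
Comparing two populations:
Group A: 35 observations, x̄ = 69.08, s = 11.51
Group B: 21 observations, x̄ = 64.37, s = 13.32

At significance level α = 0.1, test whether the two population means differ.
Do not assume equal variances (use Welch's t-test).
Welch's two-sample t-test:
H₀: μ₁ = μ₂
H₁: μ₁ ≠ μ₂
s₁²/n₁ = 11.51²/35 = 3.7851,  s₂²/n₂ = 13.32²/21 = 8.4487
SE = √(s₁²/n₁ + s₂²/n₂) = √(3.7851 + 8.4487) = 3.4977
df (Welch-Satterthwaite) = (s₁²/n₁ + s₂²/n₂)² / [(s₁²/n₁)²/(n₁-1) + (s₂²/n₂)²/(n₂-1)] ≈ 37.51
t = (x̄₁ - x̄₂) / SE = (69.08 - 64.37) / 3.4977 = 4.71 / 3.4977 = 1.347
p-value = 0.1862

Since p-value > α = 0.1, we fail to reject H₀.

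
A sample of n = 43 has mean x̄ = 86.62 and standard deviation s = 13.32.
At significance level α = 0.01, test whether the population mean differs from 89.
One-sample t-test:
H₀: μ = 89
H₁: μ ≠ 89
df = n - 1 = 42
t = (x̄ - μ₀) / (s/√n) = (86.62 - 89) / (13.32/√43) = -1.172
p-value = 0.2479

Since p-value > α = 0.01, we fail to reject H₀.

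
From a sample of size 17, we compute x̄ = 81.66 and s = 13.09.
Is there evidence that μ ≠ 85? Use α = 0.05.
One-sample t-test:
H₀: μ = 85
H₁: μ ≠ 85
df = n - 1 = 16
t = (x̄ - μ₀) / (s/√n) = (81.66 - 85) / (13.09/√17) = -1.052
p-value = 0.3084

Since p-value > α = 0.05, we fail to reject H₀.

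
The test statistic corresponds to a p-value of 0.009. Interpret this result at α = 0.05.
Since p = 0.009 < α = 0.05, reject H₀.
There is sufficient evidence to reject the null hypothesis; the result is statistically significant at the 0.05 level.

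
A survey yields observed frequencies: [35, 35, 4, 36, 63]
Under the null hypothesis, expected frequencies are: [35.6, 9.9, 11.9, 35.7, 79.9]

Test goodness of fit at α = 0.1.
Chi-square goodness of fit test:
H₀: observed counts match expected distribution
H₁: observed counts differ from expected distribution
df = k - 1 = 4
χ² = Σ(O - E)²/E
   = (35 - 35.6)²/35.6 + (35 - 9.9)²/9.9 + (4 - 11.9)²/11.9 + (36 - 35.7)²/35.7 + (63 - 79.9)²/79.9
   = 0.010 + 63.637 + 5.245 + 0.003 + 3.575
   = 72.47
p-value < 0.0001

Since p-value < α = 0.1, we reject H₀.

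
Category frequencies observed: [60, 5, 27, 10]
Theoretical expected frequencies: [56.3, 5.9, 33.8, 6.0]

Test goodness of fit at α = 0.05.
Chi-square goodness of fit test:
H₀: observed counts match expected distribution
H₁: observed counts differ from expected distribution
df = k - 1 = 3
χ² = Σ(O - E)²/E
   = (60 - 56.3)²/56.3 + (5 - 5.9)²/5.9 + (27 - 33.8)²/33.8 + (10 - 6.0)²/6.0
   = 0.243 + 0.137 + 1.368 + 2.667
   = 4.42
p-value = 0.2200

Since p-value > α = 0.05, we fail to reject H₀.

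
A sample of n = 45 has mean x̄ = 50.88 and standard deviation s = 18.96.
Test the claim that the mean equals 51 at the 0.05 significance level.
One-sample t-test:
H₀: μ = 51
H₁: μ ≠ 51
df = n - 1 = 44
t = (x̄ - μ₀) / (s/√n) = (50.88 - 51) / (18.96/√45) = -0.042
p-value = 0.9663

Since p-value > α = 0.05, we fail to reject H₀.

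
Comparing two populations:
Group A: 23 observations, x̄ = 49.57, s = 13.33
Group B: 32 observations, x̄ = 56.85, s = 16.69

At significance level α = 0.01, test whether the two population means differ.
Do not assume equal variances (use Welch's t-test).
Welch's two-sample t-test:
H₀: μ₁ = μ₂
H₁: μ₁ ≠ μ₂
s₁²/n₁ = 13.33²/23 = 7.7256,  s₂²/n₂ = 16.69²/32 = 8.7049
SE = √(s₁²/n₁ + s₂²/n₂) = √(7.7256 + 8.7049) = 4.0535
df (Welch-Satterthwaite) = (s₁²/n₁ + s₂²/n₂)² / [(s₁²/n₁)²/(n₁-1) + (s₂²/n₂)²/(n₂-1)] ≈ 52.35
t = (x̄₁ - x̄₂) / SE = (49.57 - 56.85) / 4.0535 = -7.28 / 4.0535 = -1.796
p-value = 0.0783

Since p-value > α = 0.01, we fail to reject H₀.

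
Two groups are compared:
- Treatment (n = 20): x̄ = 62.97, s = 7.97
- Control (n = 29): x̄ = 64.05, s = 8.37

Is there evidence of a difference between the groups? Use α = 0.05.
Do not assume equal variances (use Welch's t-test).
Welch's two-sample t-test:
H₀: μ₁ = μ₂
H₁: μ₁ ≠ μ₂
s₁²/n₁ = 7.97²/20 = 3.1760,  s₂²/n₂ = 8.37²/29 = 2.4158
SE = √(s₁²/n₁ + s₂²/n₂) = √(3.1760 + 2.4158) = 2.3647
df (Welch-Satterthwaite) = (s₁²/n₁ + s₂²/n₂)² / [(s₁²/n₁)²/(n₁-1) + (s₂²/n₂)²/(n₂-1)] ≈ 42.29
t = (x̄₁ - x̄₂) / SE = (62.97 - 64.05) / 2.3647 = -1.08 / 2.3647 = -0.457
p-value = 0.6502

Since p-value > α = 0.05, we fail to reject H₀.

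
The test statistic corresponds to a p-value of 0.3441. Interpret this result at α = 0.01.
Since p = 0.3441 > α = 0.01, fail to reject H₀.
There is insufficient evidence to reject the null hypothesis; the result is not statistically significant at the 0.01 level.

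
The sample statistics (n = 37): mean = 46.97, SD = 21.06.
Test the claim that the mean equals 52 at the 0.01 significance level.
One-sample t-test:
H₀: μ = 52
H₁: μ ≠ 52
df = n - 1 = 36
t = (x̄ - μ₀) / (s/√n) = (46.97 - 52) / (21.06/√37) = -1.453
p-value = 0.1549

Since p-value > α = 0.01, we fail to reject H₀.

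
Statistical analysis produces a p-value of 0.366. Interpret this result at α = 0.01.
Since p = 0.366 > α = 0.01, fail to reject H₀.
There is insufficient evidence to reject the null hypothesis; the result is not statistically significant at the 0.01 level.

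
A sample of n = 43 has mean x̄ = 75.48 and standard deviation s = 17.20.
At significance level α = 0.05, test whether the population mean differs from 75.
One-sample t-test:
H₀: μ = 75
H₁: μ ≠ 75
df = n - 1 = 42
t = (x̄ - μ₀) / (s/√n) = (75.48 - 75) / (17.20/√43) = 0.183
p-value = 0.8557

Since p-value > α = 0.05, we fail to reject H₀.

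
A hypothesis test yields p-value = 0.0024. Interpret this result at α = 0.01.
Since p = 0.0024 < α = 0.01, reject H₀.
There is sufficient evidence to reject the null hypothesis; the result is statistically significant at the 0.01 level.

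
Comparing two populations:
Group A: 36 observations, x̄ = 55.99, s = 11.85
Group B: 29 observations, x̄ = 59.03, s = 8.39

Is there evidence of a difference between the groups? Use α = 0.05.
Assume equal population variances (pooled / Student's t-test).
Student's two-sample t-test (equal variances):
H₀: μ₁ = μ₂
H₁: μ₁ ≠ μ₂
df = n₁ + n₂ - 2 = 63
Pooled variance s_p² = [(n₁-1)s₁² + (n₂-1)s₂²] / (n₁ + n₂ - 2) = [(35)(11.85²) + (28)(8.39²)] / 63 = 109.2979
SE = √(s_p²(1/n₁ + 1/n₂)) = √(109.2979 × (1/36 + 1/29)) = 2.6086
t = (x̄₁ - x̄₂) / SE = (55.99 - 59.03) / 2.6086 = -3.04 / 2.6086 = -1.165
p-value = 0.2483

Since p-value > α = 0.05, we fail to reject H₀.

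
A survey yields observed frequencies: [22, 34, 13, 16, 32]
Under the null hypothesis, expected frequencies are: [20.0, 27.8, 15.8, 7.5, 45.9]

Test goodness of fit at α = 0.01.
Chi-square goodness of fit test:
H₀: observed counts match expected distribution
H₁: observed counts differ from expected distribution
df = k - 1 = 4
χ² = Σ(O - E)²/E
   = (22 - 20.0)²/20.0 + (34 - 27.8)²/27.8 + (13 - 15.8)²/15.8 + (16 - 7.5)²/7.5 + (32 - 45.9)²/45.9
   = 0.200 + 1.383 + 0.496 + 9.633 + 4.209
   = 15.92
p-value = 0.0031

Since p-value < α = 0.01, we reject H₀.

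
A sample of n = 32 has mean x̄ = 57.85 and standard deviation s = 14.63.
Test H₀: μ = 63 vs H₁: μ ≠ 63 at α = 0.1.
One-sample t-test:
H₀: μ = 63
H₁: μ ≠ 63
df = n - 1 = 31
t = (x̄ - μ₀) / (s/√n) = (57.85 - 63) / (14.63/√32) = -1.991
p-value = 0.0553

Since p-value < α = 0.1, we reject H₀.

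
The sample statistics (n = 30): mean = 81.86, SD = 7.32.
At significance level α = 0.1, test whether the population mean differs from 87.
One-sample t-test:
H₀: μ = 87
H₁: μ ≠ 87
df = n - 1 = 29
t = (x̄ - μ₀) / (s/√n) = (81.86 - 87) / (7.32/√30) = -3.846
p-value = 0.0006

Since p-value < α = 0.1, we reject H₀.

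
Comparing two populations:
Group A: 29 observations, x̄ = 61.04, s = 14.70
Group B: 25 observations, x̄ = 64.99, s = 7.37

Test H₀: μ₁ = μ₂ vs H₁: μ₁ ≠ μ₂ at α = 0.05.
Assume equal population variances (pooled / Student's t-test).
Student's two-sample t-test (equal variances):
H₀: μ₁ = μ₂
H₁: μ₁ ≠ μ₂
df = n₁ + n₂ - 2 = 52
Pooled variance s_p² = [(n₁-1)s₁² + (n₂-1)s₂²] / (n₁ + n₂ - 2) = [(28)(14.70²) + (24)(7.37²)] / 52 = 141.4255
SE = √(s_p²(1/n₁ + 1/n₂)) = √(141.4255 × (1/29 + 1/25)) = 3.2456
t = (x̄₁ - x̄₂) / SE = (61.04 - 64.99) / 3.2456 = -3.95 / 3.2456 = -1.217
p-value = 0.2291

Since p-value > α = 0.05, we fail to reject H₀.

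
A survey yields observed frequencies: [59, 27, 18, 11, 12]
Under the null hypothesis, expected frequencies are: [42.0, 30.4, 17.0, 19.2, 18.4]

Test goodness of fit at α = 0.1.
Chi-square goodness of fit test:
H₀: observed counts match expected distribution
H₁: observed counts differ from expected distribution
df = k - 1 = 4
χ² = Σ(O - E)²/E
   = (59 - 42.0)²/42.0 + (27 - 30.4)²/30.4 + (18 - 17.0)²/17.0 + (11 - 19.2)²/19.2 + (12 - 18.4)²/18.4
   = 6.881 + 0.380 + 0.059 + 3.502 + 2.226
   = 13.05
p-value = 0.0110

Since p-value < α = 0.1, we reject H₀.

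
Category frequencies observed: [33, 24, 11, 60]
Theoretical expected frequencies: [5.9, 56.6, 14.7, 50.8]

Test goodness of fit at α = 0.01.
Chi-square goodness of fit test:
H₀: observed counts match expected distribution
H₁: observed counts differ from expected distribution
df = k - 1 = 3
χ² = Σ(O - E)²/E
   = (33 - 5.9)²/5.9 + (24 - 56.6)²/56.6 + (11 - 14.7)²/14.7 + (60 - 50.8)²/50.8
   = 124.476 + 18.777 + 0.931 + 1.666
   = 145.85
p-value < 0.0001

Since p-value < α = 0.01, we reject H₀.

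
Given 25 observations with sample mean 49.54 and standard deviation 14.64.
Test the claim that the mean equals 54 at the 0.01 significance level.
One-sample t-test:
H₀: μ = 54
H₁: μ ≠ 54
df = n - 1 = 24
t = (x̄ - μ₀) / (s/√n) = (49.54 - 54) / (14.64/√25) = -1.523
p-value = 0.1408

Since p-value > α = 0.01, we fail to reject H₀.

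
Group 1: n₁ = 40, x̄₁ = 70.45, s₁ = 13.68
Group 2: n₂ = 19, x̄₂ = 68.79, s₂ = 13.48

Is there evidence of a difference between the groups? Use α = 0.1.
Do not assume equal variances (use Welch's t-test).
Welch's two-sample t-test:
H₀: μ₁ = μ₂
H₁: μ₁ ≠ μ₂
s₁²/n₁ = 13.68²/40 = 4.6786,  s₂²/n₂ = 13.48²/19 = 9.5637
SE = √(s₁²/n₁ + s₂²/n₂) = √(4.6786 + 9.5637) = 3.7739
df (Welch-Satterthwaite) = (s₁²/n₁ + s₂²/n₂)² / [(s₁²/n₁)²/(n₁-1) + (s₂²/n₂)²/(n₂-1)] ≈ 35.95
t = (x̄₁ - x̄₂) / SE = (70.45 - 68.79) / 3.7739 = 1.66 / 3.7739 = 0.440
p-value = 0.6627

Since p-value > α = 0.1, we fail to reject H₀.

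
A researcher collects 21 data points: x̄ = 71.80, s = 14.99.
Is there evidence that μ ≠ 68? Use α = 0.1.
One-sample t-test:
H₀: μ = 68
H₁: μ ≠ 68
df = n - 1 = 20
t = (x̄ - μ₀) / (s/√n) = (71.80 - 68) / (14.99/√21) = 1.162
p-value = 0.2590

Since p-value > α = 0.1, we fail to reject H₀.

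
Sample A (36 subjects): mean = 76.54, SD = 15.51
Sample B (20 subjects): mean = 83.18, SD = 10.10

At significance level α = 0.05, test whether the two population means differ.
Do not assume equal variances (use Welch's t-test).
Welch's two-sample t-test:
H₀: μ₁ = μ₂
H₁: μ₁ ≠ μ₂
s₁²/n₁ = 15.51²/36 = 6.6822,  s₂²/n₂ = 10.10²/20 = 5.1005
SE = √(s₁²/n₁ + s₂²/n₂) = √(6.6822 + 5.1005) = 3.4326
df (Welch-Satterthwaite) = (s₁²/n₁ + s₂²/n₂)² / [(s₁²/n₁)²/(n₁-1) + (s₂²/n₂)²/(n₂-1)] ≈ 52.49
t = (x̄₁ - x̄₂) / SE = (76.54 - 83.18) / 3.4326 = -6.64 / 3.4326 = -1.934
p-value = 0.0585

Since p-value > α = 0.05, we fail to reject H₀.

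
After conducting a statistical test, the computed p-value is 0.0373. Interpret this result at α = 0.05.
Since p = 0.0373 < α = 0.05, reject H₀.
There is sufficient evidence to reject the null hypothesis; the result is statistically significant at the 0.05 level.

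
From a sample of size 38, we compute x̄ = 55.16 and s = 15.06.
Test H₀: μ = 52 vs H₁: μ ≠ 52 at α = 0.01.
One-sample t-test:
H₀: μ = 52
H₁: μ ≠ 52
df = n - 1 = 37
t = (x̄ - μ₀) / (s/√n) = (55.16 - 52) / (15.06/√38) = 1.293
p-value = 0.2039

Since p-value > α = 0.01, we fail to reject H₀.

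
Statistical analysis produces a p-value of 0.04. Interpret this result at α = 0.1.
Since p = 0.04 < α = 0.1, reject H₀.
There is sufficient evidence to reject the null hypothesis; the result is statistically significant at the 0.1 level.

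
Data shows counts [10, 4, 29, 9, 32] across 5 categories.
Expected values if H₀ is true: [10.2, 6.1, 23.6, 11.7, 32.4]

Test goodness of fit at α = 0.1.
Chi-square goodness of fit test:
H₀: observed counts match expected distribution
H₁: observed counts differ from expected distribution
df = k - 1 = 4
χ² = Σ(O - E)²/E
   = (10 - 10.2)²/10.2 + (4 - 6.1)²/6.1 + (29 - 23.6)²/23.6 + (9 - 11.7)²/11.7 + (32 - 32.4)²/32.4
   = 0.004 + 0.723 + 1.236 + 0.623 + 0.005
   = 2.59
p-value = 0.6285

Since p-value > α = 0.1, we fail to reject H₀.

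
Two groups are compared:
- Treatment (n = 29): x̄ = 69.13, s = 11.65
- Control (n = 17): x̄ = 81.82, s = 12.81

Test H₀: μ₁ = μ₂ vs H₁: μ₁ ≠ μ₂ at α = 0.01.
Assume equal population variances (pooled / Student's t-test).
Student's two-sample t-test (equal variances):
H₀: μ₁ = μ₂
H₁: μ₁ ≠ μ₂
df = n₁ + n₂ - 2 = 44
Pooled variance s_p² = [(n₁-1)s₁² + (n₂-1)s₂²] / (n₁ + n₂ - 2) = [(28)(11.65²) + (16)(12.81²)] / 44 = 146.0402
SE = √(s_p²(1/n₁ + 1/n₂)) = √(146.0402 × (1/29 + 1/17)) = 3.6914
t = (x̄₁ - x̄₂) / SE = (69.13 - 81.82) / 3.6914 = -12.69 / 3.6914 = -3.438
p-value = 0.0013

Since p-value < α = 0.01, we reject H₀.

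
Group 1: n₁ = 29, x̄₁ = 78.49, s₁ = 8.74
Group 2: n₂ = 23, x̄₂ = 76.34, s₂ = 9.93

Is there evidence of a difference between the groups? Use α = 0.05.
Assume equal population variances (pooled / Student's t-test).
Student's two-sample t-test (equal variances):
H₀: μ₁ = μ₂
H₁: μ₁ ≠ μ₂
df = n₁ + n₂ - 2 = 50
Pooled variance s_p² = [(n₁-1)s₁² + (n₂-1)s₂²] / (n₁ + n₂ - 2) = [(28)(8.74²) + (22)(9.93²)] / 50 = 86.1632
SE = √(s_p²(1/n₁ + 1/n₂)) = √(86.1632 × (1/29 + 1/23)) = 2.5918
t = (x̄₁ - x̄₂) / SE = (78.49 - 76.34) / 2.5918 = 2.15 / 2.5918 = 0.830
p-value = 0.4107

Since p-value > α = 0.05, we fail to reject H₀.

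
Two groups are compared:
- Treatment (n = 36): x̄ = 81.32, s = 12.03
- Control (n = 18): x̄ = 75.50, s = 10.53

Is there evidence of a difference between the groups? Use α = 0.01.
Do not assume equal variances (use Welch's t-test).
Welch's two-sample t-test:
H₀: μ₁ = μ₂
H₁: μ₁ ≠ μ₂
s₁²/n₁ = 12.03²/36 = 4.0200,  s₂²/n₂ = 10.53²/18 = 6.1600
SE = √(s₁²/n₁ + s₂²/n₂) = √(4.0200 + 6.1600) = 3.1906
df (Welch-Satterthwaite) = (s₁²/n₁ + s₂²/n₂)² / [(s₁²/n₁)²/(n₁-1) + (s₂²/n₂)²/(n₂-1)] ≈ 38.47
t = (x̄₁ - x̄₂) / SE = (81.32 - 75.50) / 3.1906 = 5.82 / 3.1906 = 1.824
p-value = 0.0759

Since p-value > α = 0.01, we fail to reject H₀.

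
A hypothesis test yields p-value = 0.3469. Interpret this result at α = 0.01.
Since p = 0.3469 > α = 0.01, fail to reject H₀.
There is insufficient evidence to reject the null hypothesis; the result is not statistically significant at the 0.01 level.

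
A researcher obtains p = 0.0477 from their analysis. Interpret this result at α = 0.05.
Since p = 0.0477 < α = 0.05, reject H₀.
There is sufficient evidence to reject the null hypothesis; the result is statistically significant at the 0.05 level.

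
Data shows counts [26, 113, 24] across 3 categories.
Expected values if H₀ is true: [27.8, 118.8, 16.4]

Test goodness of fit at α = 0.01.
Chi-square goodness of fit test:
H₀: observed counts match expected distribution
H₁: observed counts differ from expected distribution
df = k - 1 = 2
χ² = Σ(O - E)²/E
   = (26 - 27.8)²/27.8 + (113 - 118.8)²/118.8 + (24 - 16.4)²/16.4
   = 0.117 + 0.283 + 3.522
   = 3.92
p-value = 0.1407

Since p-value > α = 0.01, we fail to reject H₀.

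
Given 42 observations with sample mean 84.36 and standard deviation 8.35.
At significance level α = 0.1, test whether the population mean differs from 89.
One-sample t-test:
H₀: μ = 89
H₁: μ ≠ 89
df = n - 1 = 41
t = (x̄ - μ₀) / (s/√n) = (84.36 - 89) / (8.35/√42) = -3.601
p-value = 0.0008

Since p-value < α = 0.1, we reject H₀.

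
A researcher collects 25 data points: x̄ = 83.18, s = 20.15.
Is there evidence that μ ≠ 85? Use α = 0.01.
One-sample t-test:
H₀: μ = 85
H₁: μ ≠ 85
df = n - 1 = 24
t = (x̄ - μ₀) / (s/√n) = (83.18 - 85) / (20.15/√25) = -0.452
p-value = 0.6556

Since p-value > α = 0.01, we fail to reject H₀.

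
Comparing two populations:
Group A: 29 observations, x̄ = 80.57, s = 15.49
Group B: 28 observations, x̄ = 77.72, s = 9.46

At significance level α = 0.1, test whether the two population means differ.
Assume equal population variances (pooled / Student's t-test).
Student's two-sample t-test (equal variances):
H₀: μ₁ = μ₂
H₁: μ₁ ≠ μ₂
df = n₁ + n₂ - 2 = 55
Pooled variance s_p² = [(n₁-1)s₁² + (n₂-1)s₂²] / (n₁ + n₂ - 2) = [(28)(15.49²) + (27)(9.46²)] / 55 = 166.0836
SE = √(s_p²(1/n₁ + 1/n₂)) = √(166.0836 × (1/29 + 1/28)) = 3.4145
t = (x̄₁ - x̄₂) / SE = (80.57 - 77.72) / 3.4145 = 2.85 / 3.4145 = 0.835
p-value = 0.4075

Since p-value > α = 0.1, we fail to reject H₀.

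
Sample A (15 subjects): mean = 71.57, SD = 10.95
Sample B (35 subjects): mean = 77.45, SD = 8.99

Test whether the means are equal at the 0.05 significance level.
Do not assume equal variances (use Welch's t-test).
Welch's two-sample t-test:
H₀: μ₁ = μ₂
H₁: μ₁ ≠ μ₂
s₁²/n₁ = 10.95²/15 = 7.9935,  s₂²/n₂ = 8.99²/35 = 2.3091
SE = √(s₁²/n₁ + s₂²/n₂) = √(7.9935 + 2.3091) = 3.2098
df (Welch-Satterthwaite) = (s₁²/n₁ + s₂²/n₂)² / [(s₁²/n₁)²/(n₁-1) + (s₂²/n₂)²/(n₂-1)] ≈ 22.48
t = (x̄₁ - x̄₂) / SE = (71.57 - 77.45) / 3.2098 = -5.88 / 3.2098 = -1.832
p-value = 0.0802

Since p-value > α = 0.05, we fail to reject H₀.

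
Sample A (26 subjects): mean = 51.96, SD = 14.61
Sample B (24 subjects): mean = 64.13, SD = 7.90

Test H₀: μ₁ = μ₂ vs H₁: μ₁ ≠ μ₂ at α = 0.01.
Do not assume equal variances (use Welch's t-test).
Welch's two-sample t-test:
H₀: μ₁ = μ₂
H₁: μ₁ ≠ μ₂
s₁²/n₁ = 14.61²/26 = 8.2097,  s₂²/n₂ = 7.90²/24 = 2.6004
SE = √(s₁²/n₁ + s₂²/n₂) = √(8.2097 + 2.6004) = 3.2879
df (Welch-Satterthwaite) = (s₁²/n₁ + s₂²/n₂)² / [(s₁²/n₁)²/(n₁-1) + (s₂²/n₂)²/(n₂-1)] ≈ 39.08
t = (x̄₁ - x̄₂) / SE = (51.96 - 64.13) / 3.2879 = -12.17 / 3.2879 = -3.701
p-value = 0.0007

Since p-value < α = 0.01, we reject H₀.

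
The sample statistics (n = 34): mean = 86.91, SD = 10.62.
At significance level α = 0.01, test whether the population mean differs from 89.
One-sample t-test:
H₀: μ = 89
H₁: μ ≠ 89
df = n - 1 = 33
t = (x̄ - μ₀) / (s/√n) = (86.91 - 89) / (10.62/√34) = -1.148
p-value = 0.2594

Since p-value > α = 0.01, we fail to reject H₀.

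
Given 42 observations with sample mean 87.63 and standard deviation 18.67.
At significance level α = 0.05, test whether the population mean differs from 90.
One-sample t-test:
H₀: μ = 90
H₁: μ ≠ 90
df = n - 1 = 41
t = (x̄ - μ₀) / (s/√n) = (87.63 - 90) / (18.67/√42) = -0.823
p-value = 0.4155

Since p-value > α = 0.05, we fail to reject H₀.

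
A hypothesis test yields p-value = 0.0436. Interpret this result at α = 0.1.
Since p = 0.0436 < α = 0.1, reject H₀.
There is sufficient evidence to reject the null hypothesis; the result is statistically significant at the 0.1 level.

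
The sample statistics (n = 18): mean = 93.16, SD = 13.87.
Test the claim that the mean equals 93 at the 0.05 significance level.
One-sample t-test:
H₀: μ = 93
H₁: μ ≠ 93
df = n - 1 = 17
t = (x̄ - μ₀) / (s/√n) = (93.16 - 93) / (13.87/√18) = 0.049
p-value = 0.9615

Since p-value > α = 0.05, we fail to reject H₀.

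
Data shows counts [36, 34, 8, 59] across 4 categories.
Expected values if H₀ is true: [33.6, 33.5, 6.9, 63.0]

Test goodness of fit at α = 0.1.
Chi-square goodness of fit test:
H₀: observed counts match expected distribution
H₁: observed counts differ from expected distribution
df = k - 1 = 3
χ² = Σ(O - E)²/E
   = (36 - 33.6)²/33.6 + (34 - 33.5)²/33.5 + (8 - 6.9)²/6.9 + (59 - 63.0)²/63.0
   = 0.171 + 0.007 + 0.175 + 0.254
   = 0.61
p-value = 0.8945

Since p-value > α = 0.1, we fail to reject H₀.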